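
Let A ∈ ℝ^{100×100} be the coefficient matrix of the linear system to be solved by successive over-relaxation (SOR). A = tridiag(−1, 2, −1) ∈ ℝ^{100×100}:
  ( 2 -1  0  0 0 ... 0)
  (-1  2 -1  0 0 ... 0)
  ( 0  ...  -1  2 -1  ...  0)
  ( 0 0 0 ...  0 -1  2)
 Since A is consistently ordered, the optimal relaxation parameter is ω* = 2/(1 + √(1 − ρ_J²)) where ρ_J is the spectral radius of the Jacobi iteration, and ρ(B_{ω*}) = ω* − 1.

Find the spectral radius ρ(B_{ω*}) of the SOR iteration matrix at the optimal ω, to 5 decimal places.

ρ_SOR = 0.93968

n=100: λ(B_J) = 1 − λ(A)/2 = cos(kπ/101); k=1 gives ρ_J = 0.99952.
root = sin(π/101) = 0.031100  (since 1−cos² = sin²).
[ω*] 2 ÷ (1 + 0.031100) = 2 ÷ 1.031100 = 1.93968.
ρ_SOR = ω* − 1 = 1.93968 − 1 = 0.93968.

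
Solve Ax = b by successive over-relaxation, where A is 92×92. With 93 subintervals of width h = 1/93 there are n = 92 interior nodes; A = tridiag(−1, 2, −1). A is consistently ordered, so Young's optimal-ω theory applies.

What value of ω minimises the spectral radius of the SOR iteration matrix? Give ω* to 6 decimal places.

ω* = 1.934659

ρ_J = max_k |cos(kπ/93)| = cos(π/93) = 0.999429
root = sin(π/93) = 0.0337741  (since 1−cos² = sin²).
[ω*] 2 ÷ (1 + 0.0337741) = 2 ÷ 1.0337741 = 1.934659.
Hence ρ(B_{ω*}) = 1.934659 − 1 = 0.934659.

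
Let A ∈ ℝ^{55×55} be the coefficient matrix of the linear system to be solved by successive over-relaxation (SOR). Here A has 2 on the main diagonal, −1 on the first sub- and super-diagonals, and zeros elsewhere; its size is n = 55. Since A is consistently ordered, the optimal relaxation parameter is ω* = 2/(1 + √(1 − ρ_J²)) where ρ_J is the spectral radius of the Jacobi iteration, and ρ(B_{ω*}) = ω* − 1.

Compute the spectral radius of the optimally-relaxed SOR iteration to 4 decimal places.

ρ_J = max_k |cos(kπ/56)| = cos(π/56) = 0.9984
√(1−ρ_J²) simplifies to sin(π/56) = 0.05607.
ω* = 2/(1+0.05607) = 1.8938
At ω = 1.8938 every |λ(B_ω)| = ω−1, so ρ_SOR = 0.8938.

ρ_SOR = 0.8938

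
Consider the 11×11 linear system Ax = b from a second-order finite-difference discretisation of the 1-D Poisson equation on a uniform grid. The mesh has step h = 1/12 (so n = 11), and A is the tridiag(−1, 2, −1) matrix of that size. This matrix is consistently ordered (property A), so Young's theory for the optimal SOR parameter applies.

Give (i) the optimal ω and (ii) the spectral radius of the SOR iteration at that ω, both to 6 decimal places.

ω* = 1.588791, ρ_SOR = 0.588791

B_J for the 11×11 system has eigenvalues cos(kπ/12); ρ_J = cos(π/12) = 0.965926.
√(1−ρ_J²) simplifies to sin(π/12) = 0.2588190.
Young: ω* = 2/(1+√(1−ρ_J²)) = 2/(1+0.2588190) = 2/1.2588190 = 1.588791.
At ω = 1.588791 every |λ(B_ω)| = ω−1, so ρ_SOR = 0.588791.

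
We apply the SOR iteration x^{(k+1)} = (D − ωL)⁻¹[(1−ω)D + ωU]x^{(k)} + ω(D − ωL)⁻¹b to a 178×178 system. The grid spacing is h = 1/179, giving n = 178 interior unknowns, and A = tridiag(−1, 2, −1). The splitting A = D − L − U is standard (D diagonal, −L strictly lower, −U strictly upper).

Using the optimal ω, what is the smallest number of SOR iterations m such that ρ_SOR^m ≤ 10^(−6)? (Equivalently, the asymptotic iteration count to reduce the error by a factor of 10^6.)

m = 394

[ρ_J] n=178: ρ(B_J) = cos(π/(n+1)) = cos(π/179) = 0.9998460.
√(1−ρ_J²) = |sin(π/179)| = 0.0175499
[ω*] 2 ÷ (1 + 0.0175499) = 2 ÷ 1.0175499 = 1.9655056.
[ρ_SOR] ω* − 1 = 0.9655056.
Need (0.9655056)^m ≤ 10^(−6): m ≥ 6·ln10/|ln 0.9655056| = 13.8155/0.0351034 = 393.566 ⇒ m = 394.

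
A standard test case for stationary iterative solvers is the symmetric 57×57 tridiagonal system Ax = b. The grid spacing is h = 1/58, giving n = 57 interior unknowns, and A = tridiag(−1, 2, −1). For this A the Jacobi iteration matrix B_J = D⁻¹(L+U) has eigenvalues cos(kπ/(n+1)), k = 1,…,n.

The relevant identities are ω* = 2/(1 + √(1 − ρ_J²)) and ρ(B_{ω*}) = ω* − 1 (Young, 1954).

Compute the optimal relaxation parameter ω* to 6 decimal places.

ω* = 1.897283

spectrum of D⁻¹(L+U) = {cos(kπ/58) : 1≤k≤57}; ρ_J = cos(π/58) = 0.998533.
root = sin(π/58) = 0.0541389  (since 1−cos² = sin²).
[ω*] 2 ÷ (1 + 0.0541389) = 2 ÷ 1.0541389 = 1.897283.
Hence ρ(B_{ω*}) = 1.897283 − 1 = 0.897283.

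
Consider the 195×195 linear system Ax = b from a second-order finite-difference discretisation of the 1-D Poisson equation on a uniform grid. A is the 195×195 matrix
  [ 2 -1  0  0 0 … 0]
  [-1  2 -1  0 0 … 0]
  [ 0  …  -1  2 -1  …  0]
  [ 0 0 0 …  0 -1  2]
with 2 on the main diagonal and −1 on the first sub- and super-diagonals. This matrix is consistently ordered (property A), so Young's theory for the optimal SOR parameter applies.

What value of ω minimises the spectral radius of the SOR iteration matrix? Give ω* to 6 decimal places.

½·tridiag(1,0,1) at n=195: λ_k = cos(kπ/196); max |λ| at k=1 ⇒ ρ_J = cos(π/196) ≈ 0.999872.
√(1−ρ_J²) = |sin(π/196)| = 0.0160278
So ω* = 2/1.0160278 = 1.968450 (Young).
ρ_SOR = ω* − 1 ≈ 0.968450.

ω* = 1.968450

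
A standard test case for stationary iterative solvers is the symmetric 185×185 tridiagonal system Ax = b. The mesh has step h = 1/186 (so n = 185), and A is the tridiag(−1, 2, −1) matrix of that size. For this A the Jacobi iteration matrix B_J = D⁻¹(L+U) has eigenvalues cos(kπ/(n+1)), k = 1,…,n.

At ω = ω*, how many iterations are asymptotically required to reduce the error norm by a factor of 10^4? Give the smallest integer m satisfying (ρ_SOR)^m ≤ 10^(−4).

m = 273

With n=185, ρ(Jacobi) = cos(π/186) = 0.9998574.
√(1−ρ_J²) = |sin(π/186)| = 0.0168895
ω* = 2/(1+0.0168895) = 1.9667820
ρ(B_{ω*}) = ω*−1 = 0.9667820
Need (0.9667820)^m ≤ 10^(−4): m ≥ 4·ln10/|ln 0.9667820| = 9.21034/0.0337822 = 272.639 ⇒ m = 273.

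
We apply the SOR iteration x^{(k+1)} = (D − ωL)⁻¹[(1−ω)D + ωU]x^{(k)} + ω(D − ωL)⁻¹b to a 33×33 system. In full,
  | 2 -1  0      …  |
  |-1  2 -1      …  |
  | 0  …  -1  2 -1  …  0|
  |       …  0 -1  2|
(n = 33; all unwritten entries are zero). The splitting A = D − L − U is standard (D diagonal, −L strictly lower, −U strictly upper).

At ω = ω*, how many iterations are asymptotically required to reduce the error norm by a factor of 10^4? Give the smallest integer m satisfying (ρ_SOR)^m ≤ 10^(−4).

m = 50

n=33: λ(B_J) = 1 − λ(A)/2 = cos(kπ/34); k=1 gives ρ_J = 0.9957342.
root = sin(π/34) = 0.0922684  (since 1−cos² = sin²).
[ω*] 2 ÷ (1 + 0.0922684) = 2 ÷ 1.0922684 = 1.8310518.
ρ_SOR = ω* − 1 = 1.8310518 − 1 = 0.8310518.
Need (0.8310518)^m ≤ 10^(−4): m ≥ 4·ln10/|ln 0.8310518| = 9.21034/0.185063 = 49.769 ⇒ m = 50.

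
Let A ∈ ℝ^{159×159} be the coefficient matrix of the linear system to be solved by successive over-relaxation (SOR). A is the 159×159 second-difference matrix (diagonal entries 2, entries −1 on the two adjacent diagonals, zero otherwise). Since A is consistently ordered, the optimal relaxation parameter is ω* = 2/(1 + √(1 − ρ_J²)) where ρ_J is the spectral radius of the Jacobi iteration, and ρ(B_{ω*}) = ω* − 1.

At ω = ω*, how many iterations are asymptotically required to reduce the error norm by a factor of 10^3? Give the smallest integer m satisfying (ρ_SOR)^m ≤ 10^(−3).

With n=159, ρ(Jacobi) = cos(π/160) = 0.9998072.
√(1 − cos²(π/160)) = sin(π/160) ≈ 0.0196337.
ω* = 2/(1 + 0.0196337) = 2/1.0196337 = 1.9614887.
At ω = 1.9614887 every |λ(B_ω)| = ω−1, so ρ_SOR = 0.9614887.
(0.9614887)^m ≤ 10^{−3}  ⇒  m·ln(0.9614887) ≤ −3·ln10  ⇒  m ≥ 175.893  ⇒  m = 176

m = 176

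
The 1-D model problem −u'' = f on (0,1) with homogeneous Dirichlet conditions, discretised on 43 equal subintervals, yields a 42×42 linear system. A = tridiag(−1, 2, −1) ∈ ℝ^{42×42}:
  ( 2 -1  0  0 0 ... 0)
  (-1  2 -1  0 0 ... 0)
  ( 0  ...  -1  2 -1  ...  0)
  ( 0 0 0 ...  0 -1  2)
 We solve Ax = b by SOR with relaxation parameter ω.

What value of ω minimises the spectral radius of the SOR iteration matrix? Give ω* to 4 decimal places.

With n=42, ρ(Jacobi) = cos(π/43) = 0.9973.
1 − cos²(π/43) = sin²(π/43) ⇒ √(1−ρ_J²) = sin(π/43) = 0.07300.
So ω* = 2/1.07300 = 1.8639 (Young).
[ρ_SOR] ω* − 1 = 0.8639.

ω* = 1.8639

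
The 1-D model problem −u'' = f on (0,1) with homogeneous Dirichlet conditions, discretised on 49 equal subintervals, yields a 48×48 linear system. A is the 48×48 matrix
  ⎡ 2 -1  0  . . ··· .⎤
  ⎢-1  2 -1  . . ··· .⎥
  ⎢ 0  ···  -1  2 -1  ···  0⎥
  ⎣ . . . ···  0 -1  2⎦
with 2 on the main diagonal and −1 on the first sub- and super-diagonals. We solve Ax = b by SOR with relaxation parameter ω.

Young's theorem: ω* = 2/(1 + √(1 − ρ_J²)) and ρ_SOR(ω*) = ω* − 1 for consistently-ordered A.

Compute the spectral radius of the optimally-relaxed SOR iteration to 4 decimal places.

ρ_SOR = 0.8796

½·tridiag(1,0,1) at n=48: λ_k = cos(kπ/49); max |λ| at k=1 ⇒ ρ_J = cos(π/49) ≈ 0.9979.
root = sin(π/49) = 0.06407  (since 1−cos² = sin²).
Young: ω* = 2/(1+√(1−ρ_J²)) = 2/(1+0.06407) = 2/1.06407 = 1.8796.
ρ(B_{ω*}) = ω*−1 = 0.8796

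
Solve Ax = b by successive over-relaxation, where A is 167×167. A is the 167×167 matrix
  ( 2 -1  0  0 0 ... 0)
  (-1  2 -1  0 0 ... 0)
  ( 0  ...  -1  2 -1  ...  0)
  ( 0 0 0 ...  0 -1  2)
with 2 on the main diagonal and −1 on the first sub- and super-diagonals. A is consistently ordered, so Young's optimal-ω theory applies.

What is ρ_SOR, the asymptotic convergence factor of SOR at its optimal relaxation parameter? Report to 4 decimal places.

spectrum of D⁻¹(L+U) = {cos(kπ/168) : 1≤k≤167}; ρ_J = cos(π/168) = 0.9998.
√(1−ρ_J²) = |sin(π/168)| = 0.01870
So ω* = 2/1.01870 = 1.9633 (Young).
Hence ρ(B_{ω*}) = 1.9633 − 1 = 0.9633.

ρ_SOR = 0.9633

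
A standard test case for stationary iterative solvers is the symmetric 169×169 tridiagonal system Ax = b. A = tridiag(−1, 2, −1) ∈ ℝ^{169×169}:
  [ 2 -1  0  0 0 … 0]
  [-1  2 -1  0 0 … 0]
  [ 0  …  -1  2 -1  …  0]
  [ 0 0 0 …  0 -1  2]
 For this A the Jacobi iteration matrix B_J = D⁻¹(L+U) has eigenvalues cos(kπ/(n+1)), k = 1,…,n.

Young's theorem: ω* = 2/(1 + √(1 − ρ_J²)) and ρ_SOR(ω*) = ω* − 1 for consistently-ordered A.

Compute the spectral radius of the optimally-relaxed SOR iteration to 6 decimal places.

½·tridiag(1,0,1) at n=169: λ_k = cos(kπ/170); max |λ| at k=1 ⇒ ρ_J = cos(π/170) ≈ 0.999829.
1 − cos²(π/170) = sin²(π/170) ⇒ √(1−ρ_J²) = sin(π/170) = 0.0184789.
So ω* = 2/1.0184789 = 1.963713 (Young).
ρ(B_{ω*}) = ω*−1 = 0.963713

ρ_SOR = 0.963713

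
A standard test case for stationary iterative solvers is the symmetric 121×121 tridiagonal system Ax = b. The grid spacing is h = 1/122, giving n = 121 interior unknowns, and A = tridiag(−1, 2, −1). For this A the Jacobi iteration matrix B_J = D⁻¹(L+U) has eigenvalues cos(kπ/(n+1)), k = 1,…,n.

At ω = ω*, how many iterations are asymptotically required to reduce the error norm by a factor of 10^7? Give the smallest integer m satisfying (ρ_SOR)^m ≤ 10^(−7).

[ρ_J] n=121: ρ(B_J) = cos(π/(n+1)) = cos(π/122) = 0.9996685.
√(1−ρ_J²) simplifies to sin(π/122) = 0.0257479.
[ω*] 2 ÷ (1 + 0.0257479) = 2 ÷ 1.0257479 = 1.9497968.
and ρ(B_{ω*}) = 1.9497968 − 1 = 0.9497968.
ρ_SOR^m ≤ 10^(−7) ⇔ m ≥ 7·ln10/(−ln 0.9497968) = 16.1181/0.0515072 = 312.929; m = ⌈312.929⌉ = 313.

m = 313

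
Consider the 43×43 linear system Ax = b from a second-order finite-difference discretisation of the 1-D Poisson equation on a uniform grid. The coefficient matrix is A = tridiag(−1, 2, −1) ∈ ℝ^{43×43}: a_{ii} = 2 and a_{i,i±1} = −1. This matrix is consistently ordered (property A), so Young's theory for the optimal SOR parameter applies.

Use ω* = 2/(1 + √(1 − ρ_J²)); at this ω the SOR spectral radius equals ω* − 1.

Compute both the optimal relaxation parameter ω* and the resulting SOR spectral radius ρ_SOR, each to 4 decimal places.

ω* = 1.8668, ρ_SOR = 0.8668

½·tridiag(1,0,1) at n=43: λ_k = cos(kπ/44); max |λ| at k=1 ⇒ ρ_J = cos(π/44) ≈ 0.9975.
√(1 − cos²(π/44)) = sin(π/44) ≈ 0.07134.
Young: ω* = 2/(1+√(1−ρ_J²)) = 2/(1+0.07134) = 2/1.07134 = 1.8668.
ρ_SOR = ω* − 1 = 1.8668 − 1 = 0.8668.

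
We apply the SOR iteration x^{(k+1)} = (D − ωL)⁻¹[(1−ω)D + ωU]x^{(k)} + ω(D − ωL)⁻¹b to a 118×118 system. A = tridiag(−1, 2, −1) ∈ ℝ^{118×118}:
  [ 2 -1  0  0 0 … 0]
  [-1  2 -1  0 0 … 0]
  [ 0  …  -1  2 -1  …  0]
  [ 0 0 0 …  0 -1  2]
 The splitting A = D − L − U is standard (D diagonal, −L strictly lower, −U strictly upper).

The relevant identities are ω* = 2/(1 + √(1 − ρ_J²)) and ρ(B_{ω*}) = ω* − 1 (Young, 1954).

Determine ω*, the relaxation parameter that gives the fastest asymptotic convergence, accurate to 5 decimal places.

[ρ_J] n=118: ρ(B_J) = cos(π/(n+1)) = cos(π/119) = 0.99965.
√(1−ρ_J²) simplifies to sin(π/119) = 0.026397.
Young: ω* = 2/(1+√(1−ρ_J²)) = 2/(1+0.026397) = 2/1.026397 = 1.94856.
[ρ_SOR] ω* − 1 = 0.94856.

ω* = 1.94856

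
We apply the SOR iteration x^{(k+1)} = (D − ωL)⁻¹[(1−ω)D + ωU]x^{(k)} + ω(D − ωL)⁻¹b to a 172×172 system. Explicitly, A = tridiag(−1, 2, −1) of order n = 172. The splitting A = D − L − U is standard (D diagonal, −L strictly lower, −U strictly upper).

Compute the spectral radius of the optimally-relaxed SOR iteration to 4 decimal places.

[ρ_J] n=172: ρ(B_J) = cos(π/(n+1)) = cos(π/173) = 0.9998.
√(1−ρ_J²) = |sin(π/173)| = 0.01816
ω* = 2/(1 + 0.01816) = 2/1.01816 = 1.9643.
and ρ(B_{ω*}) = 1.9643 − 1 = 0.9643.

ρ_SOR = 0.9643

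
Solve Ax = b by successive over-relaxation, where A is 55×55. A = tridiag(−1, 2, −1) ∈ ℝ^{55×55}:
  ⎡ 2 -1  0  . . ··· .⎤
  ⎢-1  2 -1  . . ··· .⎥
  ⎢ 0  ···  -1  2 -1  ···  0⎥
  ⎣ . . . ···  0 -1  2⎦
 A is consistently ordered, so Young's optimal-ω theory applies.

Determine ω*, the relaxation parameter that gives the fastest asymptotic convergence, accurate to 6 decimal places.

spectrum of D⁻¹(L+U) = {cos(kπ/56) : 1≤k≤55}; ρ_J = cos(π/56) = 0.998427.
√(1−ρ_J²) simplifies to sin(π/56) = 0.0560704.
So ω* = 2/1.0560704 = 1.893813 (Young).
ρ_SOR = ω* − 1 = 1.893813 − 1 = 0.893813.

ω* = 1.893813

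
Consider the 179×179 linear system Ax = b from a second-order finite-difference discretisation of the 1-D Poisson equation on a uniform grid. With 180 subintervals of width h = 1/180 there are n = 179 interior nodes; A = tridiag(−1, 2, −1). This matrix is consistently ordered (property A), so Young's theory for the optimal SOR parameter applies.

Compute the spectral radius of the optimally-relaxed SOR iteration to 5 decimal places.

With n=179, ρ(Jacobi) = cos(π/180) = 0.99985.
√(1−ρ_J²) simplifies to sin(π/180) = 0.017452.
ω* = 2/(1+0.017452) = 1.96569
ρ_SOR = ω* − 1 ≈ 0.96569.

ρ_SOR = 0.96569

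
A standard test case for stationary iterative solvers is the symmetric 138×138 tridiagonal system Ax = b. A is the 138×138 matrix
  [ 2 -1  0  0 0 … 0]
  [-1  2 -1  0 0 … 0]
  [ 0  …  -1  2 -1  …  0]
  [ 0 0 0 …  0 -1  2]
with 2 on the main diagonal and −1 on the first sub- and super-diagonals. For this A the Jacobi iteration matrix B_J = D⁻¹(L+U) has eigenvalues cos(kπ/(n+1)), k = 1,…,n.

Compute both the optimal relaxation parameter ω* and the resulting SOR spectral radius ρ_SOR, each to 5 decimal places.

ρ_J = max_k |cos(kπ/139)| = cos(π/139) = 0.99974
√(1−ρ_J²) = |sin(π/139)| = 0.022599
ω* = 2 / (1 + 0.022599) = 2 / 1.022599 ≈ 1.95580.
and ρ(B_{ω*}) = 1.95580 − 1 = 0.95580.

ω* = 1.95580, ρ_SOR = 0.95580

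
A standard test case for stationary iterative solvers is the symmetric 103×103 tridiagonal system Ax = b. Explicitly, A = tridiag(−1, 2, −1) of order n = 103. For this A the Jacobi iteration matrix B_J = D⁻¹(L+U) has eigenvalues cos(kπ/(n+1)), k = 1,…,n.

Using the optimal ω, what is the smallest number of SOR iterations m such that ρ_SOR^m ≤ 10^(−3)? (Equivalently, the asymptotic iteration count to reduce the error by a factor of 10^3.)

½·tridiag(1,0,1) at n=103: λ_k = cos(kπ/104); max |λ| at k=1 ⇒ ρ_J = cos(π/104) ≈ 0.9995438.
√(1−ρ_J²) = |sin(π/104)| = 0.0302030
Young: ω* = 2/(1+√(1−ρ_J²)) = 2/(1+0.0302030) = 2/1.0302030 = 1.9413650.
ρ_SOR = ω* − 1 = 1.9413650 − 1 = 0.9413650.
Need (0.9413650)^m ≤ 10^(−3): m ≥ 3·ln10/|ln 0.9413650| = 6.90776/0.0604243 = 114.321 ⇒ m = 115.

m = 115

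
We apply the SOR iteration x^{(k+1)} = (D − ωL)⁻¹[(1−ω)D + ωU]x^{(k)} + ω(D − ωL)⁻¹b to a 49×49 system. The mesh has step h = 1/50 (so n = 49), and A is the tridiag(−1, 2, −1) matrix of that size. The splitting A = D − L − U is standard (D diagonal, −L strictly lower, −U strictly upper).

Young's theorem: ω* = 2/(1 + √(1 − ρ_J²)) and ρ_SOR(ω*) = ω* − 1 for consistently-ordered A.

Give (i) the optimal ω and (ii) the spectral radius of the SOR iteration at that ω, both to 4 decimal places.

spectrum of D⁻¹(L+U) = {cos(kπ/50) : 1≤k≤49}; ρ_J = cos(π/50) = 0.9980.
√(1−ρ_J²) simplifies to sin(π/50) = 0.06279.
Young: ω* = 2/(1+√(1−ρ_J²)) = 2/(1+0.06279) = 2/1.06279 = 1.8818.
ρ_SOR = ω* − 1 ≈ 0.8818.

ω* = 1.8818, ρ_SOR = 0.8818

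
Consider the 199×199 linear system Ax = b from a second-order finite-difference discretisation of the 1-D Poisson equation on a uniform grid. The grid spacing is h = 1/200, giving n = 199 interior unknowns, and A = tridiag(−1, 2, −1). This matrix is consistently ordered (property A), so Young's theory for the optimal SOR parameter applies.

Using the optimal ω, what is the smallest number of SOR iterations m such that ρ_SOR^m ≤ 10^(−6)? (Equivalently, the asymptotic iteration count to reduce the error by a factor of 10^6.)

m = 440

spectrum of D⁻¹(L+U) = {cos(kπ/200) : 1≤k≤199}; ρ_J = cos(π/200) = 0.9998766.
1 − cos²(π/200) = sin²(π/200) ⇒ √(1−ρ_J²) = sin(π/200) = 0.0157073.
So ω* = 2/1.0157073 = 1.9690712 (Young).
and ρ(B_{ω*}) = 1.9690712 − 1 = 0.9690712.
(0.9690712)^m ≤ 10^{−6}  ⇒  m·ln(0.9690712) ≤ −6·ln10  ⇒  m ≥ 439.743  ⇒  m = 440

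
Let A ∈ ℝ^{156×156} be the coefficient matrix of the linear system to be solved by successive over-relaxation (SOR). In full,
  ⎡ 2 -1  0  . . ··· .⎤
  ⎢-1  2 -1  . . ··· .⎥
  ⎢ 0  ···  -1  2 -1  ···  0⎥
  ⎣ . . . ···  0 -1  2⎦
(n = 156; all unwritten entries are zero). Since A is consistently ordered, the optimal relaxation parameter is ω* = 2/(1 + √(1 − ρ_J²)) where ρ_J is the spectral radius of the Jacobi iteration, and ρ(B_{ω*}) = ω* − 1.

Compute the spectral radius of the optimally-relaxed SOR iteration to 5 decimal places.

½·tridiag(1,0,1) at n=156: λ_k = cos(kπ/157); max |λ| at k=1 ⇒ ρ_J = cos(π/157) ≈ 0.99980.
√(1−ρ_J²) = |sin(π/157)| = 0.020009
ω* = 2/(1 + 0.020009) = 2/1.020009 = 1.96077.
ρ_SOR = ω* − 1 = 1.96077 − 1 = 0.96077.

ρ_SOR = 0.96077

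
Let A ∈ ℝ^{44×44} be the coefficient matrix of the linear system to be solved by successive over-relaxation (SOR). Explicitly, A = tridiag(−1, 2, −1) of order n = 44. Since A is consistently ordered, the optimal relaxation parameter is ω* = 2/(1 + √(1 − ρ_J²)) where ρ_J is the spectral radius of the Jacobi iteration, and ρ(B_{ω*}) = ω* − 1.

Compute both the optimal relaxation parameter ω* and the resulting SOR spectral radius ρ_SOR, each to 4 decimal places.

ω* = 1.8696, ρ_SOR = 0.8696

B_J for the 44×44 system has eigenvalues cos(kπ/45); ρ_J = cos(π/45) = 0.9976.
1 − cos²(π/45) = sin²(π/45) ⇒ √(1−ρ_J²) = sin(π/45) = 0.06976.
So ω* = 2/1.06976 = 1.8696 (Young).
ρ_SOR = ω* − 1 = 1.8696 − 1 = 0.8696.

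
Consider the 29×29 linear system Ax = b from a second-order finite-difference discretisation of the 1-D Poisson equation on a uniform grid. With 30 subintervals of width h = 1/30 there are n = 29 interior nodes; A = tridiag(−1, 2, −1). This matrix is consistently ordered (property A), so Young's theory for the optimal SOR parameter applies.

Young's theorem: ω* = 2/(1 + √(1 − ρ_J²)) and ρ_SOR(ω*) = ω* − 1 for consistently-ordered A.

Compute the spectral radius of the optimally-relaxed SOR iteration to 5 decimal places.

[ρ_J] n=29: ρ(B_J) = cos(π/(n+1)) = cos(π/30) = 0.99452.
√(1−ρ_J²) = |sin(π/30)| = 0.104528
So ω* = 2/1.104528 = 1.81073 (Young).
[ρ_SOR] ω* − 1 = 0.81073.

ρ_SOR = 0.81073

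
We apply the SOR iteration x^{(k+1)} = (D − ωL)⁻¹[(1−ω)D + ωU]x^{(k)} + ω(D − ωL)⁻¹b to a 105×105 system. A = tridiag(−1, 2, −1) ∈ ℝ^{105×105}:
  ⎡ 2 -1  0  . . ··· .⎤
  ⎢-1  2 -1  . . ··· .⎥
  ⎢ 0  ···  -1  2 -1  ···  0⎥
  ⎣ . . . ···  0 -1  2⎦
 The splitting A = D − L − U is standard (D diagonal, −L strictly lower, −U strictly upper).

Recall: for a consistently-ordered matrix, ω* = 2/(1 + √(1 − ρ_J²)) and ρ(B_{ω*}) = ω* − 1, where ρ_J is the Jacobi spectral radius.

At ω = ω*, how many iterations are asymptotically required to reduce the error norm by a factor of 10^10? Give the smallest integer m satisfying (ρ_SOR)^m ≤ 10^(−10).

B_J for the 105×105 system has eigenvalues cos(kπ/106); ρ_J = cos(π/106) = 0.9995608.
√(1 − cos²(π/106)) = sin(π/106) ≈ 0.0296333.
Young: ω* = 2/(1+√(1−ρ_J²)) = 2/(1+0.0296333) = 2/1.0296333 = 1.9424391.
ρ(B_{ω*}) = ω*−1 = 0.9424391
10·ln10 = 23.0259; −ln(0.9424391) = 0.059284; m = ⌈23.0259/0.059284⌉ = ⌈388.400⌉ = 389.

m = 389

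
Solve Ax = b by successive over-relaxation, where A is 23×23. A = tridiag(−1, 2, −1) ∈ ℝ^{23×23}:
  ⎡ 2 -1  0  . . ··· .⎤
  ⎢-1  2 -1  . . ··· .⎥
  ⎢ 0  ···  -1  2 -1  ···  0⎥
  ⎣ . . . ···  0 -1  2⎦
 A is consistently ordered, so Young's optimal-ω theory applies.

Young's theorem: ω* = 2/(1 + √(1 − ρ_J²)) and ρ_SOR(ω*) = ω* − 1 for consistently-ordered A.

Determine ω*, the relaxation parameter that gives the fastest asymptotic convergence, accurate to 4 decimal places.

ω* = 1.7691

ρ_J = max_k |cos(kπ/24)| = cos(π/24) = 0.9914
√(1 − cos²(π/24)) = sin(π/24) ≈ 0.13053.
ω* = 2/(1+0.13053) = 1.7691
Hence ρ(B_{ω*}) = 1.7691 − 1 = 0.7691.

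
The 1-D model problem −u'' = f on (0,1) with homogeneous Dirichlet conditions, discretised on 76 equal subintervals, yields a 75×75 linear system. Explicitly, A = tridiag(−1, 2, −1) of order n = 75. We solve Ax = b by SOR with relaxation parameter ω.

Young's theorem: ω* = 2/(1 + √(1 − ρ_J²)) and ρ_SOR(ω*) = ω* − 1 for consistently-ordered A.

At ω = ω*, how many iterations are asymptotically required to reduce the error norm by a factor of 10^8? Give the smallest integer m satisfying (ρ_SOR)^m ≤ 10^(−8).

m = 223

ρ_J = max_k |cos(kπ/76)| = cos(π/76) = 0.9991458
√(1 − cos²(π/76)) = sin(π/76) ≈ 0.0413250.
ω* = 2 / (1 + 0.0413250) = 2 / 1.0413250 ≈ 1.9206300.
ρ_SOR = ω* − 1 = 1.9206300 − 1 = 0.9206300.
m ≥ 8·ln10 / (−ln 0.9206300) = 222.749; smallest integer m = 223.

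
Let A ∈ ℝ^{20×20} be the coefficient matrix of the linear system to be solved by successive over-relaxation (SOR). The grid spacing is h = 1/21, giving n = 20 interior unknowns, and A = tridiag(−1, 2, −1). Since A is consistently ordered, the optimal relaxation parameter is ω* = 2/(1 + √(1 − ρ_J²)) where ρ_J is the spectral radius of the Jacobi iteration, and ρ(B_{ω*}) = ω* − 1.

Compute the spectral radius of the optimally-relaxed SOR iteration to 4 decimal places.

[ρ_J] n=20: ρ(B_J) = cos(π/(n+1)) = cos(π/21) = 0.9888.
root = sin(π/21) = 0.14904  (since 1−cos² = sin²).
ω* = 2/(1 + 0.14904) = 2/1.14904 = 1.7406.
At ω = 1.7406 every |λ(B_ω)| = ω−1, so ρ_SOR = 0.7406.

ρ_SOR = 0.7406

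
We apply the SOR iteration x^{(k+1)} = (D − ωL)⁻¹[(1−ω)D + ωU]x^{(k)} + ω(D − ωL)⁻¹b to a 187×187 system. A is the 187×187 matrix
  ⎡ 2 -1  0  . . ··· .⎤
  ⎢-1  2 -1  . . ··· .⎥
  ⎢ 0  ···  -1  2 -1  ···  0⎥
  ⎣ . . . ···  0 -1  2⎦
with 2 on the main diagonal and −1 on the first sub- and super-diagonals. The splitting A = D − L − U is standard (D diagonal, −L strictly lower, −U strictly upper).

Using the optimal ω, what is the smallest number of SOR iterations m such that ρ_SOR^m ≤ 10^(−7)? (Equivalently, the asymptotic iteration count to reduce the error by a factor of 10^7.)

n=187: λ(B_J) = 1 − λ(A)/2 = cos(kπ/188); k=1 gives ρ_J = 0.9998604.
√(1 − cos²(π/188)) = sin(π/188) ≈ 0.0167098.
Young: ω* = 2/(1+√(1−ρ_J²)) = 2/(1+0.0167098) = 2/1.0167098 = 1.9671297.
At ω = 1.9671297 every |λ(B_ω)| = ω−1, so ρ_SOR = 0.9671297.
(0.9671297)^m ≤ 10^{−7}  ⇒  m·ln(0.9671297) ≤ −7·ln10  ⇒  m ≥ 482.250  ⇒  m = 483

m = 483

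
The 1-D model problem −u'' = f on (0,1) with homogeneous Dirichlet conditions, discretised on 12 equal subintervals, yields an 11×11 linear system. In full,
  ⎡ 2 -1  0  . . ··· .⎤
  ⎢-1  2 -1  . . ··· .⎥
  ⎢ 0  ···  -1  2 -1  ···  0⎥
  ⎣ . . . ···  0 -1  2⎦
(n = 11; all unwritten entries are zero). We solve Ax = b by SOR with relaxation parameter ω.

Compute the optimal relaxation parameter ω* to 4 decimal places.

½·tridiag(1,0,1) at n=11: λ_k = cos(kπ/12); max |λ| at k=1 ⇒ ρ_J = cos(π/12) ≈ 0.9659.
√(1−ρ_J²) = |sin(π/12)| = 0.25882
Then 2/(1+√(1−ρ_J²)) = 2/(1+0.25882); ω* = 2/1.25882 = 1.5888.
ρ(B_{ω*}) = ω*−1 = 0.5888

ω* = 1.5888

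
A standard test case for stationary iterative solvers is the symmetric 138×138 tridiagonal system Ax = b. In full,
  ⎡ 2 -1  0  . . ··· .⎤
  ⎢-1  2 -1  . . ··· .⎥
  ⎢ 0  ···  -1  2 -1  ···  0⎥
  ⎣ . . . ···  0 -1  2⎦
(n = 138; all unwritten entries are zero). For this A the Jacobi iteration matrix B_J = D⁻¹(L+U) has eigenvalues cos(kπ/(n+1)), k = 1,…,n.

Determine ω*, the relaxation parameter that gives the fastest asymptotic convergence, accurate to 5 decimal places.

n=138: λ(B_J) = 1 − λ(A)/2 = cos(kπ/139); k=1 gives ρ_J = 0.99974.
1 − cos²(π/139) = sin²(π/139) ⇒ √(1−ρ_J²) = sin(π/139) = 0.022599.
ω* = 2/(1+0.022599) = 1.95580
ρ_SOR = ω* − 1 = 1.95580 − 1 = 0.95580.

ω* = 1.95580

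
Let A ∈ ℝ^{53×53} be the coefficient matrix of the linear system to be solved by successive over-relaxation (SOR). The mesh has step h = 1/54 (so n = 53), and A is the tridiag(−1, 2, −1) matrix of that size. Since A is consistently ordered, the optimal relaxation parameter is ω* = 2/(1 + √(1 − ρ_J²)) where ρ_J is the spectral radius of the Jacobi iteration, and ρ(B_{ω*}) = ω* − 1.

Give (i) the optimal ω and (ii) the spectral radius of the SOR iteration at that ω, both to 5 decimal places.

[ρ_J] n=53: ρ(B_J) = cos(π/(n+1)) = cos(π/54) = 0.99831.
√(1 − cos²(π/54)) = sin(π/54) ≈ 0.058145.
[ω*] 2 ÷ (1 + 0.058145) = 2 ÷ 1.058145 = 1.89010.
ρ_SOR = ω* − 1 = 1.89010 − 1 = 0.89010.

ω* = 1.89010, ρ_SOR = 0.89010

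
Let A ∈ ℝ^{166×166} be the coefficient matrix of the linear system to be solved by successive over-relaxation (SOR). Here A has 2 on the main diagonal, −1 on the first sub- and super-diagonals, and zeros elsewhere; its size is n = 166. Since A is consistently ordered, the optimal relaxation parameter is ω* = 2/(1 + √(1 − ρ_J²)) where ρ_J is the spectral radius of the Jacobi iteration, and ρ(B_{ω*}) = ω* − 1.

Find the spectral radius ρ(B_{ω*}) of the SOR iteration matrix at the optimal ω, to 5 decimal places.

n=166: λ(B_J) = 1 − λ(A)/2 = cos(kπ/167); k=1 gives ρ_J = 0.99982.
root = sin(π/167) = 0.018811  (since 1−cos² = sin²).
[ω*] 2 ÷ (1 + 0.018811) = 2 ÷ 1.018811 = 1.96307.
ρ_SOR = ω* − 1 = 1.96307 − 1 = 0.96307.

ρ_SOR = 0.96307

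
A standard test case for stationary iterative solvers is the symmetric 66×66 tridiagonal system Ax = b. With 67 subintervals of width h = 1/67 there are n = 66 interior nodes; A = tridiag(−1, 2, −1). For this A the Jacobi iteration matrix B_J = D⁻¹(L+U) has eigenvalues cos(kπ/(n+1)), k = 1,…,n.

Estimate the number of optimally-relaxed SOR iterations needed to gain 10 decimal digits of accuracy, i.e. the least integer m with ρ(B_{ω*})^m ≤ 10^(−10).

m = 246

½·tridiag(1,0,1) at n=66: λ_k = cos(kπ/67); max |λ| at k=1 ⇒ ρ_J = cos(π/67) ≈ 0.9989009.
root = sin(π/67) = 0.0468723  (since 1−cos² = sin²).
ω* = 2/(1 + 0.0468723) = 2/1.0468723 = 1.9104527.
ρ(B_{ω*}) = ω*−1 = 0.9104527
Need (0.9104527)^m ≤ 10^(−10): m ≥ 10·ln10/|ln 0.9104527| = 23.0259/0.0938133 = 245.444 ⇒ m = 246.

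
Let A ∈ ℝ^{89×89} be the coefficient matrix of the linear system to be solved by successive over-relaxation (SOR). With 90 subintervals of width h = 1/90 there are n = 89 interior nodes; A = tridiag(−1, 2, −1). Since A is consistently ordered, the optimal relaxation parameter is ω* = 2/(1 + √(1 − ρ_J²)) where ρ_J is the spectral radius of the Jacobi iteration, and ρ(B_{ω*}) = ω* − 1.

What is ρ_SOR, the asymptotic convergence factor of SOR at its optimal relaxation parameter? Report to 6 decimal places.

ρ_SOR = 0.932555

½·tridiag(1,0,1) at n=89: λ_k = cos(kπ/90); max |λ| at k=1 ⇒ ρ_J = cos(π/90) ≈ 0.999391.
√(1 − cos²(π/90)) = sin(π/90) ≈ 0.0348995.
ω* = 2 / (1 + 0.0348995) = 2 / 1.0348995 ≈ 1.932555.
ρ_SOR = ω* − 1 = 1.932555 − 1 = 0.932555.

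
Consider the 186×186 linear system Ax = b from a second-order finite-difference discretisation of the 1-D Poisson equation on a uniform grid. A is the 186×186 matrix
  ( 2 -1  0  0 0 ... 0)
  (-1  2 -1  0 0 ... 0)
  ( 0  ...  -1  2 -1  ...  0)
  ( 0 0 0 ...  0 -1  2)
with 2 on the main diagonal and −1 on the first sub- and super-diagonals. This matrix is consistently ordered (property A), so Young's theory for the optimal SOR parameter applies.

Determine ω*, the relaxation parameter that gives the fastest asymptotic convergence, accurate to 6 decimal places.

B_J for the 186×186 system has eigenvalues cos(kπ/187); ρ_J = cos(π/187) = 0.999859.
root = sin(π/187) = 0.0167992  (since 1−cos² = sin²).
So ω* = 2/1.0167992 = 1.966957 (Young).
ρ_SOR = ω* − 1 ≈ 0.966957.

ω* = 1.966957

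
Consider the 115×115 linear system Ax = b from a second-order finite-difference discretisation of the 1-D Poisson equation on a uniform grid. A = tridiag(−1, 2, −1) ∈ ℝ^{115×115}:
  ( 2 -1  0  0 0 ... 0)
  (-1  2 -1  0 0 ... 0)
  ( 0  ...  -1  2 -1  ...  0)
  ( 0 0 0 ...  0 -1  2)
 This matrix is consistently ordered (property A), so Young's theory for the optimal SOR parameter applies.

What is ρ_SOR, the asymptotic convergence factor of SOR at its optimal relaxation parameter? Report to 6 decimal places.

ρ_J = max_k |cos(kπ/116)| = cos(π/116) = 0.999633
root = sin(π/116) = 0.0270794  (since 1−cos² = sin²).
So ω* = 2/1.0270794 = 1.947269 (Young).
ρ(B_{ω*}) = ω*−1 = 0.947269

ρ_SOR = 0.947269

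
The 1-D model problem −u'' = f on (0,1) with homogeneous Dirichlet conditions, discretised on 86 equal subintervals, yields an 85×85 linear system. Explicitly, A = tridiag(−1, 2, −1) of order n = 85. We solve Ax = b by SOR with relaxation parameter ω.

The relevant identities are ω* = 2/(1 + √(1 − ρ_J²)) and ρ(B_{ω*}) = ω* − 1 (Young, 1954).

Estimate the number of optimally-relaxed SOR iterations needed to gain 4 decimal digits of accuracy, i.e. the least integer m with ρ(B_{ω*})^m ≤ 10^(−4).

m = 127

½·tridiag(1,0,1) at n=85: λ_k = cos(kπ/86); max |λ| at k=1 ⇒ ρ_J = cos(π/86) ≈ 0.9993328.
root = sin(π/86) = 0.0365220  (since 1−cos² = sin²).
So ω* = 2/1.0365220 = 1.9295297 (Young).
ρ(B_{ω*}) = ω*−1 = 0.9295297
For 4 digits: m = 4·ln10 / (−ln 0.9295297) = 9.21034/0.0730765 = 126.037; round up → m = 127.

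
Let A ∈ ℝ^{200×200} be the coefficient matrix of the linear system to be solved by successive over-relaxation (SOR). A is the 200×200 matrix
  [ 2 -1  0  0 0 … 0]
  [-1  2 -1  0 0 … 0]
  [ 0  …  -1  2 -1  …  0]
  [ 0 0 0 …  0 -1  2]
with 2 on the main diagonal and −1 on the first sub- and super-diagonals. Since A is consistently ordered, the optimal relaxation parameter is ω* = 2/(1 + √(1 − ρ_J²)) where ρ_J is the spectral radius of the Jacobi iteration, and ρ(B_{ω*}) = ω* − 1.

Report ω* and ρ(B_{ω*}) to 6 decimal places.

ω* = 1.969223, ρ_SOR = 0.969223

With n=200, ρ(Jacobi) = cos(π/201) = 0.999878.
1 − cos²(π/201) = sin²(π/201) ⇒ √(1−ρ_J²) = sin(π/201) = 0.0156292.
So ω* = 2/1.0156292 = 1.969223 (Young).
and ρ(B_{ω*}) = 1.969223 − 1 = 0.969223.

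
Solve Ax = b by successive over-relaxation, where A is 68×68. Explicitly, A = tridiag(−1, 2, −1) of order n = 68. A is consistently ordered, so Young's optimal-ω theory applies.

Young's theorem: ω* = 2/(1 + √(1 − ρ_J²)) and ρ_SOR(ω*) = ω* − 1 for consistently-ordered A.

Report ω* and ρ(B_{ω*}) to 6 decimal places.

With n=68, ρ(Jacobi) = cos(π/69) = 0.998964.
√(1 − cos²(π/69)) = sin(π/69) ≈ 0.0455146.
ω* = 2/(1+0.0455146) = 1.912934
At ω = 1.912934 every |λ(B_ω)| = ω−1, so ρ_SOR = 0.912934.

ω* = 1.912934, ρ_SOR = 0.912934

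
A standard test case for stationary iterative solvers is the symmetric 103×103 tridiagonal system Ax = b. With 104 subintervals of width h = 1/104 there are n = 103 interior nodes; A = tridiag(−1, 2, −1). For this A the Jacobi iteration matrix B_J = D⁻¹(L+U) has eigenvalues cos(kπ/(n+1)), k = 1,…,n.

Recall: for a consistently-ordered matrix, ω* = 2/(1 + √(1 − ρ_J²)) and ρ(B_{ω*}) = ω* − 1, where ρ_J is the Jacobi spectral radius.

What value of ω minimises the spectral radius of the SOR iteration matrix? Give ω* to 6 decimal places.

ω* = 1.941365

n=103: λ(B_J) = 1 − λ(A)/2 = cos(kπ/104); k=1 gives ρ_J = 0.999544.
√(1−ρ_J²) = |sin(π/104)| = 0.0302030
[ω*] 2 ÷ (1 + 0.0302030) = 2 ÷ 1.0302030 = 1.941365.
ρ(B_{ω*}) = ω*−1 = 0.941365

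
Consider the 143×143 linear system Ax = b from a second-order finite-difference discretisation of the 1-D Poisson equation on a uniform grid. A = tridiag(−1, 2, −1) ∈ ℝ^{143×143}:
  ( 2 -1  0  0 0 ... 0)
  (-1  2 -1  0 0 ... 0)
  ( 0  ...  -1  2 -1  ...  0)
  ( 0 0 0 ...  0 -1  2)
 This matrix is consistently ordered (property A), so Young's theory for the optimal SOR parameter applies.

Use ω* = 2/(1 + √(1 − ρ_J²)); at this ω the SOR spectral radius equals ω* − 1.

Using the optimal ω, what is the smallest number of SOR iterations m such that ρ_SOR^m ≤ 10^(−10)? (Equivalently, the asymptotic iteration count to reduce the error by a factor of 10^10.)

B_J for the 143×143 system has eigenvalues cos(kπ/144); ρ_J = cos(π/144) = 0.9997620.
√(1−ρ_J²) simplifies to sin(π/144) = 0.0218149.
Then 2/(1+√(1−ρ_J²)) = 2/(1+0.0218149); ω* = 2/1.0218149 = 1.9573017.
At ω = 1.9573017 every |λ(B_ω)| = ω−1, so ρ_SOR = 0.9573017.
ρ_SOR^m ≤ 10^(−10) ⇔ m ≥ 10·ln10/(−ln 0.9573017) = 23.0259/0.0436367 = 527.673; m = ⌈527.673⌉ = 528.

m = 528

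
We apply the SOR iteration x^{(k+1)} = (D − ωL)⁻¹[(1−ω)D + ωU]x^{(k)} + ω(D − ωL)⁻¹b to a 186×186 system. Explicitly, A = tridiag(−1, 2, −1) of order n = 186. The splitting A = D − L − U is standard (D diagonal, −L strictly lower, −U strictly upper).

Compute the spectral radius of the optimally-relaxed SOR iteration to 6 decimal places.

ρ_SOR = 0.966957

B_J for the 186×186 system has eigenvalues cos(kπ/187); ρ_J = cos(π/187) = 0.999859.
1 − cos²(π/187) = sin²(π/187) ⇒ √(1−ρ_J²) = sin(π/187) = 0.0167992.
ω* = 2/(1 + 0.0167992) = 2/1.0167992 = 1.966957.
At ω = 1.966957 every |λ(B_ω)| = ω−1, so ρ_SOR = 0.966957.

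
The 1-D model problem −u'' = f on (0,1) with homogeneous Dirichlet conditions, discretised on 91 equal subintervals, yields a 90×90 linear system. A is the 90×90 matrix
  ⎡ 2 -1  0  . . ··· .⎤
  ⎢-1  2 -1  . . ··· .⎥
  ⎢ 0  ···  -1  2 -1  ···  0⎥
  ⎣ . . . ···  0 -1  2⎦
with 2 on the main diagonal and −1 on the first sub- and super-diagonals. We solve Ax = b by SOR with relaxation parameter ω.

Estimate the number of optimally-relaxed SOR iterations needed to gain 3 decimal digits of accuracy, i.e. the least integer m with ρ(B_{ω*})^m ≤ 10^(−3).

With n=90, ρ(Jacobi) = cos(π/91) = 0.9994041.
√(1 − cos²(π/91)) = sin(π/91) ≈ 0.0345161.
So ω* = 2/1.0345161 = 1.9332710 (Young).
and ρ(B_{ω*}) = 1.9332710 − 1 = 0.9332710.
Need (0.9332710)^m ≤ 10^(−3): m ≥ 3·ln10/|ln 0.9332710| = 6.90776/0.0690597 = 100.026 ⇒ m = 101.

m = 101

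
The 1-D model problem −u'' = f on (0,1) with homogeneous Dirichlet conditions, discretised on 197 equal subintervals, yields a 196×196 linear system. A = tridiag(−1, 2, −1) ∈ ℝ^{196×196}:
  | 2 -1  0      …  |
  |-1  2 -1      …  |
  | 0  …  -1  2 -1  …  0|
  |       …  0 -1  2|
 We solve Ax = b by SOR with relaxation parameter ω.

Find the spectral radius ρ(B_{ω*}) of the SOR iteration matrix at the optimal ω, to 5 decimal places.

½·tridiag(1,0,1) at n=196: λ_k = cos(kπ/197); max |λ| at k=1 ⇒ ρ_J = cos(π/197) ≈ 0.99987.
√(1−ρ_J²) = |sin(π/197)| = 0.015946
Then 2/(1+√(1−ρ_J²)) = 2/(1+0.015946); ω* = 2/1.015946 = 1.96861.
ρ_SOR = ω* − 1 = 1.96861 − 1 = 0.96861.

ρ_SOR = 0.96861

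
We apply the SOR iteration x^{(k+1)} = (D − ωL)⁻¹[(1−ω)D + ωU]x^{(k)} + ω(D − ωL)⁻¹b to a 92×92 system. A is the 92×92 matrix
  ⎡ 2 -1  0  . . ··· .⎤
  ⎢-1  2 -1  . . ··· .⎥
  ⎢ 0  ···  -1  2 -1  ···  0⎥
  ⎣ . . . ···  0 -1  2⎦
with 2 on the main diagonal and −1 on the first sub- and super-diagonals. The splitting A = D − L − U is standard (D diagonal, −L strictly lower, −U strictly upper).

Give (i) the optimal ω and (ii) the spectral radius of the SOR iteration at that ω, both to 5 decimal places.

½·tridiag(1,0,1) at n=92: λ_k = cos(kπ/93); max |λ| at k=1 ⇒ ρ_J = cos(π/93) ≈ 0.99943.
1 − cos²(π/93) = sin²(π/93) ⇒ √(1−ρ_J²) = sin(π/93) = 0.033774.
Then 2/(1+√(1−ρ_J²)) = 2/(1+0.033774); ω* = 2/1.033774 = 1.93466.
and ρ(B_{ω*}) = 1.93466 − 1 = 0.93466.

ω* = 1.93466, ρ_SOR = 0.93466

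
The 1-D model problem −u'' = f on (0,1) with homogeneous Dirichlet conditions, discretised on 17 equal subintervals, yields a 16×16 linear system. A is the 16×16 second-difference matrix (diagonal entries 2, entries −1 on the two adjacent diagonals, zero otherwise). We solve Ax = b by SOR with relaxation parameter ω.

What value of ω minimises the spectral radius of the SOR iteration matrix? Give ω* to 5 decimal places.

With n=16, ρ(Jacobi) = cos(π/17) = 0.98297.
√(1 − cos²(π/17)) = sin(π/17) ≈ 0.183750.
ω* = 2/(1 + 0.183750) = 2/1.183750 = 1.68955.
ρ_SOR = ω* − 1 ≈ 0.68955.

ω* = 1.68955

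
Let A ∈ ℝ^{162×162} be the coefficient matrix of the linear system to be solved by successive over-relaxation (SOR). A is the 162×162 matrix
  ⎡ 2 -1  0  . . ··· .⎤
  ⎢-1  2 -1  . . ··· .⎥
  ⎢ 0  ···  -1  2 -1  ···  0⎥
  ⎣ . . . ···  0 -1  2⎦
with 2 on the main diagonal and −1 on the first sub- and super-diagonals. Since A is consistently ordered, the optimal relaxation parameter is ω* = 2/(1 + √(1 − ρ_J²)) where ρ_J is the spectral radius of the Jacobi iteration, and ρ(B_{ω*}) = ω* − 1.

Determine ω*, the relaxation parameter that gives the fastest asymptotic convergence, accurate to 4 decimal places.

B_J for the 162×162 system has eigenvalues cos(kπ/163); ρ_J = cos(π/163) = 0.9998.
1 − cos²(π/163) = sin²(π/163) ⇒ √(1−ρ_J²) = sin(π/163) = 0.01927.
ω* = 2/(1+0.01927) = 1.9622
ρ(B_{ω*}) = ω*−1 = 0.9622

ω* = 1.9622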